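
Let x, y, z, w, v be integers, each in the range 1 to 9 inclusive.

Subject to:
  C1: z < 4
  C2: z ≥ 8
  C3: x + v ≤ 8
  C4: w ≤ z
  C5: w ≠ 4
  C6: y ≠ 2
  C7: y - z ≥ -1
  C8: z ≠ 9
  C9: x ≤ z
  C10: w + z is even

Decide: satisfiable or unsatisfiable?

From constraint 2: z ≥ 8. From constraint 1: z ≤ 3. But 3 < 8, so no value of z works.

Unsatisfiable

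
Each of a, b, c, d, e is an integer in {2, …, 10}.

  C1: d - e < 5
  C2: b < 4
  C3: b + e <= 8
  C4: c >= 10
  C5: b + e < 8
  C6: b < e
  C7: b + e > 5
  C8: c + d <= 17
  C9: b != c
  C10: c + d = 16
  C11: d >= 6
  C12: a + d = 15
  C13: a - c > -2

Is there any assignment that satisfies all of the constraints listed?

Take a = 9, b = 2, c = 10, d = 6, e = 4. Then constraint 1: d - e = 2; constraint 3: b + e = 6; constraint 5: b + e = 6, and every other listed constraint is also met.

Satisfiable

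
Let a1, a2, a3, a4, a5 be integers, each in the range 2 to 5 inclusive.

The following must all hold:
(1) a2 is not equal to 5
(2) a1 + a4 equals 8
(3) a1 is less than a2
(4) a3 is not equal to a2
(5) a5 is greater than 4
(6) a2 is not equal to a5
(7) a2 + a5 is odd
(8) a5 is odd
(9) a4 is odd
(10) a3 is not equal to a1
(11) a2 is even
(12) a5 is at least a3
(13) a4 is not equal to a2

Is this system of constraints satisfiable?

Satisfiable

Try a1 = 3, a2 = 4, a3 = 5, a4 = 5, a5 = 5.
Check constraint 2: a1 + a4 = 8; constraint 7: a2 + a5 = 9 is odd; constraint 8: a5 = 5 is odd. The remaining constraints are straightforward to verify.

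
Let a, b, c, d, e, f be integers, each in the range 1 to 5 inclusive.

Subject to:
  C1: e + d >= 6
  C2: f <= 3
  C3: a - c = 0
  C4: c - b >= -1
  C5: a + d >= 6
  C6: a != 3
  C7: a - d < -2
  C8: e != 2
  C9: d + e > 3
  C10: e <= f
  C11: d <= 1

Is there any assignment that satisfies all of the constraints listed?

Unsatisfiable

From constraints 2 and 10: e ≤ f ≤ 3. From constraint 11: d ≤ 1. Hence e + d ≤ 4. But constraint 1 requires e + d ≥ 6, and 6 > 4. Contradiction.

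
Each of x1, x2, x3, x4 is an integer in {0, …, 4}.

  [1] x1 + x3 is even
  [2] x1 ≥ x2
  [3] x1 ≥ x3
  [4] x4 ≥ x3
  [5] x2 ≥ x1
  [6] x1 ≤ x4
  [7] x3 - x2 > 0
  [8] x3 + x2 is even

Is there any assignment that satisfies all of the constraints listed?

Unsatisfiable

Constraints 3, 5, and 7 give x3 ≤ x1, x1 ≤ x2, x2 < x3. Chaining: x3 ≤ x1 ≤ x2 < x3, which forces x3 < x3 — impossible.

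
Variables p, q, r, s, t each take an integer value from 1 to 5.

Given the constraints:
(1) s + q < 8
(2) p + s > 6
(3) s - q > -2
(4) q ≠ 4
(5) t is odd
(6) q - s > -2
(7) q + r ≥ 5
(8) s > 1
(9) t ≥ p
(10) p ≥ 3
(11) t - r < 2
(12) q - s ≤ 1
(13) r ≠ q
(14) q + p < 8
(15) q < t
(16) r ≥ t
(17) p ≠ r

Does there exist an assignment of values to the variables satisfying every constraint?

Try p = 4, q = 3, r = 5, s = 3, t = 5.
Check constraint 1: s + q = 6; constraint 2: p + s = 7; constraint 3: s - q = 0. The remaining constraints are straightforward to verify.

Satisfiable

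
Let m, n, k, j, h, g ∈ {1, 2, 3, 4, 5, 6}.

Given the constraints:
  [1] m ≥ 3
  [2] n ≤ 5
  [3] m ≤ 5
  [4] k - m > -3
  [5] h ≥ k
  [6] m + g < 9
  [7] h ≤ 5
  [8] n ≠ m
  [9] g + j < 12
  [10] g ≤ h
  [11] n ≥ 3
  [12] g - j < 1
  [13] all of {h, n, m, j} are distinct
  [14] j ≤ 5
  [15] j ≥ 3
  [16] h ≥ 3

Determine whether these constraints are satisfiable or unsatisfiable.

Constraints 1, 2, 3, 7, 11, 14, 15, and 16 confine each of h, n, m, j to the 3 values {3, …, 5}.
Constraint 13 requires all 4 of them to be distinct, but only 3 values are available — impossible by the pigeonhole principle.

Unsatisfiable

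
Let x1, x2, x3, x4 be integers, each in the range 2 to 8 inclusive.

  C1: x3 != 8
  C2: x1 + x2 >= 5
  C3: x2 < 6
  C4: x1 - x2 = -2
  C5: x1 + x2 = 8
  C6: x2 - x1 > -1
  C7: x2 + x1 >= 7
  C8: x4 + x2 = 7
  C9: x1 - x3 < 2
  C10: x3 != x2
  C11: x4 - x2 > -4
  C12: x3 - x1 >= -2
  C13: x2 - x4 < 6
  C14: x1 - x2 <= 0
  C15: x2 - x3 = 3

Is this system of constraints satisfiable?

Setting (x1, x2, x3, x4) = (3, 5, 2, 2) satisfies everything: constraint 2: x1 + x2 = 8; constraint 4: x1 - x2 = -2, and the others follow.

Satisfiable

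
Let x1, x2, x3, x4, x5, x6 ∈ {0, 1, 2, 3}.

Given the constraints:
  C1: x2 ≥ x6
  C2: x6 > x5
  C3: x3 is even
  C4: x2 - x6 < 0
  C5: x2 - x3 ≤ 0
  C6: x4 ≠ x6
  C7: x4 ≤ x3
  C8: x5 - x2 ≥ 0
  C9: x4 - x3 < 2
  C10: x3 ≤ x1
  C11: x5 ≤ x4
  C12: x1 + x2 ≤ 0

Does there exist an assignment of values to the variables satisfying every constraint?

Unsatisfiable

Constraints 1, 2, and 8 give x2 ≤ x5, x5 < x6, x6 ≤ x2. Chaining: x2 ≤ x5 < x6 ≤ x2, which forces x2 < x2 — impossible.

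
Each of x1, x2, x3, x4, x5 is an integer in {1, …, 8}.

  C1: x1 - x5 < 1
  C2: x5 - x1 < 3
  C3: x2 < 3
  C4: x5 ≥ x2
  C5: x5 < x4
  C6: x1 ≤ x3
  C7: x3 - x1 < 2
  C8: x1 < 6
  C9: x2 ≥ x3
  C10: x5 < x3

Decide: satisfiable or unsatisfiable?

Unsatisfiable

Constraints 4, 9, and 10 give x2 ≤ x5, x5 < x3, x3 ≤ x2. Chaining: x2 ≤ x5 < x3 ≤ x2, which forces x2 < x2 — impossible.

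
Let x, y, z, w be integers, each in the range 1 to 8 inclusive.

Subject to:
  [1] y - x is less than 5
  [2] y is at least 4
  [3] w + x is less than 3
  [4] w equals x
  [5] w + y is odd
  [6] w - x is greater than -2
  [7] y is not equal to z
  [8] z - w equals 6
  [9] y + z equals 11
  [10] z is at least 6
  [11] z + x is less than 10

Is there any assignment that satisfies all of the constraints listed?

Satisfiable

One satisfying assignment is x = 1, y = 4, z = 7, w = 1.
For the less obvious constraints — constraint 1: y - x = 3; constraint 3: w + x = 2 — and the others hold by inspection.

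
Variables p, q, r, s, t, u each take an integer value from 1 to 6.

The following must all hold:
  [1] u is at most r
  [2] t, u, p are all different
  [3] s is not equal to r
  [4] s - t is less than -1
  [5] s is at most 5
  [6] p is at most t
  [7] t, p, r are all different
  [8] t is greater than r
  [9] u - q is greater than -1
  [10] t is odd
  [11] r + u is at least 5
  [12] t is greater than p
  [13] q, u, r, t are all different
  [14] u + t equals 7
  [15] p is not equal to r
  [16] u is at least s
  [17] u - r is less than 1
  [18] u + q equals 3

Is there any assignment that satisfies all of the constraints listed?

Satisfiable

One satisfying assignment is p = 1, q = 1, r = 4, s = 1, t = 5, u = 2.
For the less obvious constraints — constraint 4: s - t = -4; constraint 9: u - q = 1 — and the others hold by inspection.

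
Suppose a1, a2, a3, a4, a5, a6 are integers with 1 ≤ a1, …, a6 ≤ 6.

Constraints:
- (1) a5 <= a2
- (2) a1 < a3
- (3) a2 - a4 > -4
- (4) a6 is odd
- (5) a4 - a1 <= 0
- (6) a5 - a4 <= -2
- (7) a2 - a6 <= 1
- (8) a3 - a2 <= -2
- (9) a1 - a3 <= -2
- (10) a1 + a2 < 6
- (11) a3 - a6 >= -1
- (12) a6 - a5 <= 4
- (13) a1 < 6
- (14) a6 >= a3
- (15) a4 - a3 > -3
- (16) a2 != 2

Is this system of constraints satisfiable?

Unsatisfiable

Constraints 5, 6, 7, 8, 9, and 12 give a3 − a1 ≥ 2, a1 − a4 ≥ 0, a4 − a5 ≥ 2, a5 − a6 ≥ -4, a6 − a2 ≥ -1, a2 − a3 ≥ 2.
Adding all 6 inequalities: the left sides telescope to 0, and the right sides sum to 2 + 0 + 2 + (-4) + (-1) + 2 = 1. So 0 ≥ 1, which is false.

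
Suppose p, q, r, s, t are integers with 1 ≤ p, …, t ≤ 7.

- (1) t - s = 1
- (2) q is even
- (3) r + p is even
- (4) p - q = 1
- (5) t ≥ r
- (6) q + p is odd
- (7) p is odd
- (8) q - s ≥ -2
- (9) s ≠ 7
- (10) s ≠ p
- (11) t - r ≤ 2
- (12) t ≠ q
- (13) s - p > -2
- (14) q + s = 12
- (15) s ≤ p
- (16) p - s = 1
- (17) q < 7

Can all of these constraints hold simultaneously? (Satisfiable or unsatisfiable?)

Setting (p, q, r, s, t) = (7, 6, 7, 6, 7) satisfies everything: constraint 1: t - s = 1; constraint 4: p - q = 1, and the others follow.

Satisfiable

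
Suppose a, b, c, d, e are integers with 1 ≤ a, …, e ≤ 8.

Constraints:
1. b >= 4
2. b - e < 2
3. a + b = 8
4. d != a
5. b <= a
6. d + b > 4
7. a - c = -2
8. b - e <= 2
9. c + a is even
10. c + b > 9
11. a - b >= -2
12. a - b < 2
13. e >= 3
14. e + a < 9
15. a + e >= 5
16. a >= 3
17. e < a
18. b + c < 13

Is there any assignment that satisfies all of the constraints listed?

Satisfiable

Setting (a, b, c, d, e) = (4, 4, 6, 3, 3) satisfies everything: constraint 2: b - e = 1; constraint 3: a + b = 8; constraint 6: d + b = 7, and the others follow.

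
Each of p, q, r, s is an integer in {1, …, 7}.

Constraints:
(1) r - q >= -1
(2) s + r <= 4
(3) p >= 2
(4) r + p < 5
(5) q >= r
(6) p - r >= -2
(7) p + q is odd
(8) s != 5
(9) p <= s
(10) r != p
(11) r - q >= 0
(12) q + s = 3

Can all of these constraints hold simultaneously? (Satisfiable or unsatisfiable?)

Setting (p, q, r, s) = (2, 1, 1, 2) satisfies everything: constraint 1: r - q = 0; constraint 2: s + r = 3, and the others follow.

Satisfiable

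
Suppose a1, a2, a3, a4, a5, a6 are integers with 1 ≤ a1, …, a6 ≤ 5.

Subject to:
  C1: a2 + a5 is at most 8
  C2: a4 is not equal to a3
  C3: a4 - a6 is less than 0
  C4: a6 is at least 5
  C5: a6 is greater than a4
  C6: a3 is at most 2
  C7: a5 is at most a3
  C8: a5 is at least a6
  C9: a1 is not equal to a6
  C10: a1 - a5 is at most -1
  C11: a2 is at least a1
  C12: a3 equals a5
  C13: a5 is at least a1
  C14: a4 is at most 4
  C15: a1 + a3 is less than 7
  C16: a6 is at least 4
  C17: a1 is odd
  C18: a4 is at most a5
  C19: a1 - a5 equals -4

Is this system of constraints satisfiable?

Unsatisfiable

From constraints 4 and 8: a5 ≥ a6 and a6 ≥ 5, so a5 ≥ 5. From constraints 6 and 7: a5 ≤ a3 and a3 ≤ 2, so a5 ≤ 2. But 2 < 5, so no value of a5 works.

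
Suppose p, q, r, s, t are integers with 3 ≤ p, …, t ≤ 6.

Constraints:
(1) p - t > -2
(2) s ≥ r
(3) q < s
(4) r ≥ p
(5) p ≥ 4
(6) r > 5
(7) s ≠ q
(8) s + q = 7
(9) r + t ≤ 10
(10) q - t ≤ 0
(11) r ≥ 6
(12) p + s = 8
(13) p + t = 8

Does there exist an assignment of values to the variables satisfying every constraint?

From constraint 5: p ≥ 4. From constraints 2 and 11: s ≥ r ≥ 6. Hence p + s ≥ 10. But constraint 12 requires p + s = 8, and 8 < 10. Contradiction.

Unsatisfiable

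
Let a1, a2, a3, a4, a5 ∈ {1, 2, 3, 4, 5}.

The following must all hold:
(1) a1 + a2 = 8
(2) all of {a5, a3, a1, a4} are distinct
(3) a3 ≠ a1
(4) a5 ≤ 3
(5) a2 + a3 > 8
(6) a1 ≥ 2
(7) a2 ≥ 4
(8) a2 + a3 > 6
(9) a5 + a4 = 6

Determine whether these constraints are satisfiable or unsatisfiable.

Satisfiable

The assignment a1 = 3, a2 = 5, a3 = 4, a4 = 5, a5 = 1 works:
  constraint 1 holds since a1 + a2 = 8.
  constraint 5 holds since a2 + a3 = 9.
The rest check out directly.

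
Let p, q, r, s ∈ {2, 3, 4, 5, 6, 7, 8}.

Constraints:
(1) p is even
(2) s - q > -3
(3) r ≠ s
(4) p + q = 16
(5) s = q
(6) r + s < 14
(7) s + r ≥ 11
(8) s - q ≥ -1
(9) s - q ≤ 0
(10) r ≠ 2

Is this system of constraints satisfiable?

Take p = 8, q = 8, r = 3, s = 8. Then constraint 2: s - q = 0; constraint 4: p + q = 16; constraint 6: r + s = 11, and every other listed constraint is also met.

Satisfiable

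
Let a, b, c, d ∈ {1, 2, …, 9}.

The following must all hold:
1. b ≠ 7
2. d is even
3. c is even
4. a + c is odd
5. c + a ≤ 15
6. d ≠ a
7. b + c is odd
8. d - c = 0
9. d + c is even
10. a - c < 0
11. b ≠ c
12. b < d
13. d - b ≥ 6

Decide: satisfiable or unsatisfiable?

Setting (a, b, c, d) = (7, 1, 8, 8) satisfies everything: constraint 5: c + a = 15; constraint 8: d - c = 0, and the others follow.

Satisfiable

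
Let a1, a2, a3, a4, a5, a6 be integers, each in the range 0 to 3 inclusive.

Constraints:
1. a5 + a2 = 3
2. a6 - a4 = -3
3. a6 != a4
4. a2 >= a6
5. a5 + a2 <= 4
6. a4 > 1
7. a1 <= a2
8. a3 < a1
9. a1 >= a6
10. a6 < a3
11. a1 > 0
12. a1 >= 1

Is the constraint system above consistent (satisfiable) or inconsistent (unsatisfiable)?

Satisfiable

Take a1 = 2, a2 = 3, a3 = 1, a4 = 3, a5 = 0, a6 = 0. Then constraint 1: a5 + a2 = 3; constraint 2: a6 - a4 = -3, and every other listed constraint is also met.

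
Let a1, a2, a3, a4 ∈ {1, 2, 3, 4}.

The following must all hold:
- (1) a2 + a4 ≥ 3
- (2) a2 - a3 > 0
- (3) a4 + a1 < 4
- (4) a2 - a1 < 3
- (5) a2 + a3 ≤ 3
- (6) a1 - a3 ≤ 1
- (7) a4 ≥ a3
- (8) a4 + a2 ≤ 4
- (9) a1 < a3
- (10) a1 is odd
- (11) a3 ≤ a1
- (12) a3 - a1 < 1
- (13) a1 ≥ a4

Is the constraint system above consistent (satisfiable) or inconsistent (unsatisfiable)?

Constraints 7, 9, and 13 give a3 ≤ a4, a4 ≤ a1, a1 < a3. Chaining: a3 ≤ a4 ≤ a1 < a3, which forces a3 < a3 — impossible.

Unsatisfiable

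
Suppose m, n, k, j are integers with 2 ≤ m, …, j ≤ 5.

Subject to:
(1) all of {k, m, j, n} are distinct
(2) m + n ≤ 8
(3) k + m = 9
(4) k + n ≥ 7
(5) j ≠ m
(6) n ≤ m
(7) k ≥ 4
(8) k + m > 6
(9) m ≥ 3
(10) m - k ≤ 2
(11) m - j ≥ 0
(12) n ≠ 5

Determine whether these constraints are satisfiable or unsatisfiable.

Satisfiable

One satisfying assignment is m = 4, n = 3, k = 5, j = 2.
For the less obvious constraints — constraint 2: m + n = 7; constraint 3: k + m = 9; constraint 4: k + n = 8 — and the others hold by inspection.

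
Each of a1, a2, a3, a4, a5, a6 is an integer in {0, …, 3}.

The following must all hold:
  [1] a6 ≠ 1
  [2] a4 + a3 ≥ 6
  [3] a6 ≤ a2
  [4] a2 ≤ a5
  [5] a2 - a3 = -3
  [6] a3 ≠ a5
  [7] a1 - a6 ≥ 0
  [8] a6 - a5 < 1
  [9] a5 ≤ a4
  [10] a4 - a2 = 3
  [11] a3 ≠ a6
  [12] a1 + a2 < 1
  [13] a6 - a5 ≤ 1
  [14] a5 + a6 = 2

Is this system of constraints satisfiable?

Setting (a1, a2, a3, a4, a5, a6) = (0, 0, 3, 3, 2, 0) satisfies everything: constraint 2: a4 + a3 = 6; constraint 5: a2 - a3 = -3, and the others follow.

Satisfiable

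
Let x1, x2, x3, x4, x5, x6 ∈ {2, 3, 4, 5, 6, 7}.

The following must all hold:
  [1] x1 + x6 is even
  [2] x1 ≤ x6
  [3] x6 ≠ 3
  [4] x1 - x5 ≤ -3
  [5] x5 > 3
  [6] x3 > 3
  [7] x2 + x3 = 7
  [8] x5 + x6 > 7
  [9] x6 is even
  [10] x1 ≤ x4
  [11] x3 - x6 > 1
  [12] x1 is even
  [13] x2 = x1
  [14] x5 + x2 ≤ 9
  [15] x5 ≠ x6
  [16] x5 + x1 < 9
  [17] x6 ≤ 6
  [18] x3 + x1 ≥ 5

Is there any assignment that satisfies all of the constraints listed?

Satisfiable

The assignment x1 = 2, x2 = 2, x3 = 5, x4 = 2, x5 = 6, x6 = 2 works:
  constraint 4 holds since x1 - x5 = -4.
  constraint 7 holds since x2 + x3 = 7.
The rest check out directly.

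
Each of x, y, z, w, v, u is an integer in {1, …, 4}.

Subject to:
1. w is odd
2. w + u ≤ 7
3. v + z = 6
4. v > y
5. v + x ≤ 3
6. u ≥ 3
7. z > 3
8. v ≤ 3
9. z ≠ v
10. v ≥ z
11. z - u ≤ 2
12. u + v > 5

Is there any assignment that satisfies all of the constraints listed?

From constraint 7: z ≥ 4. From constraints 8 and 10: z ≤ v and v ≤ 3, so z ≤ 3. But 3 < 4, so no value of z works.

Unsatisfiable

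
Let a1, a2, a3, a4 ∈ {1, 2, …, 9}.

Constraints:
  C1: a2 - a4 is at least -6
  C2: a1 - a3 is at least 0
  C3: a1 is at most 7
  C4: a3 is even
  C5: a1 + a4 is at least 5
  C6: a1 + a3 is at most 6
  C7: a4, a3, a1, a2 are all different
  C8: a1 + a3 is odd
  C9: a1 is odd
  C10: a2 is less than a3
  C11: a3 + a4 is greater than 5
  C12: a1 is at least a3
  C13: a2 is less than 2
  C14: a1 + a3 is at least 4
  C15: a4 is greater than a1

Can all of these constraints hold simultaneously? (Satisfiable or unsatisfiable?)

Satisfiable

Take a1 = 3, a2 = 1, a3 = 2, a4 = 5. Then constraint 1: a2 - a4 = -4; constraint 2: a1 - a3 = 1; constraint 5: a1 + a4 = 8, and every other listed constraint is also met.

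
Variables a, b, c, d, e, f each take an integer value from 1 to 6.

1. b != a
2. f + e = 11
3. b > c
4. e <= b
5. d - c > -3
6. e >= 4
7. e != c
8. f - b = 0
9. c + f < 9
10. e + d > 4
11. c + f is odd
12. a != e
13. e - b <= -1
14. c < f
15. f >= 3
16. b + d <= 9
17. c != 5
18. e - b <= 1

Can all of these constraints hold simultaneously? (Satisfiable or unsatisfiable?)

Satisfiable

Try a = 3, b = 6, c = 1, d = 1, e = 5, f = 6.
Check constraint 2: f + e = 11; constraint 5: d - c = 0; constraint 8: f - b = 0. The remaining constraints are straightforward to verify.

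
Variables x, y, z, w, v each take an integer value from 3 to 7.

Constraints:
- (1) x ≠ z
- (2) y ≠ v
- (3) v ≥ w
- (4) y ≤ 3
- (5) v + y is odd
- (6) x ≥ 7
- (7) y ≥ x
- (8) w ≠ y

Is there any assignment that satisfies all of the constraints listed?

From constraints 6 and 7: y ≥ x and x ≥ 7, so y ≥ 7. From constraint 4: y ≤ 3. But 3 < 7, so no value of y works.

Unsatisfiable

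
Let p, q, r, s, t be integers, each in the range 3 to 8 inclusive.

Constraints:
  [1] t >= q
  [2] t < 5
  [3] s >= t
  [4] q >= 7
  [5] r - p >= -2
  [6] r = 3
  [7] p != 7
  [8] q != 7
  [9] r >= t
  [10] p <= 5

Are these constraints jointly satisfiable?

Unsatisfiable

From constraints 1 and 4: t ≥ q and q ≥ 7, so t ≥ 7. From constraint 2: t ≤ 4. But 4 < 7, so no value of t works.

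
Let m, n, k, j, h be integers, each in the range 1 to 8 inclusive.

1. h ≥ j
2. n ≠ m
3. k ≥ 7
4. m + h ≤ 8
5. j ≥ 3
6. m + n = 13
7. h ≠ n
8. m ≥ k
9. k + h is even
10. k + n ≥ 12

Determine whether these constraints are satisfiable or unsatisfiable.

From constraints 3 and 8: m ≥ k ≥ 7. From constraints 1 and 5: h ≥ j ≥ 3. Hence m + h ≥ 10. But constraint 4 requires m + h ≤ 8, and 8 < 10. Contradiction.

Unsatisfiable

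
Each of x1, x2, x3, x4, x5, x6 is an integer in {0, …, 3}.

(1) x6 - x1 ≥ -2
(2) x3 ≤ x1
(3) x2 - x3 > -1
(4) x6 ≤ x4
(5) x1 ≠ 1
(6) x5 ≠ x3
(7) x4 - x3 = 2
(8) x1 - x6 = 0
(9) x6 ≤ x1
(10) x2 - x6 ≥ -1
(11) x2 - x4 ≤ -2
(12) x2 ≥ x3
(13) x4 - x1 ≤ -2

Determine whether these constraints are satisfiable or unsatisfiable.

Unsatisfiable

Constraints 1, 10, 11, and 13 give x6 − x1 ≥ -2, x1 − x4 ≥ 2, x4 − x2 ≥ 2, x2 − x6 ≥ -1.
Adding all 4 inequalities: the left sides telescope to 0, and the right sides sum to (-2) + 2 + 2 + (-1) = 1. So 0 ≥ 1, which is false.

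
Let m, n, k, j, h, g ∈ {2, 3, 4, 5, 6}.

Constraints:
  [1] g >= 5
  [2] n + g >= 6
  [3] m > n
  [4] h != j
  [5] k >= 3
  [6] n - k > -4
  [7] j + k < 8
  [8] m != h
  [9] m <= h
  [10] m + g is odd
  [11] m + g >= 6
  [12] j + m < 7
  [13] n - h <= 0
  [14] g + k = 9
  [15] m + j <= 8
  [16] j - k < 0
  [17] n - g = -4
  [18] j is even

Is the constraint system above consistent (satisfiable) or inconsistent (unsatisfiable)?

Satisfiable

Take m = 3, n = 2, k = 3, j = 2, h = 5, g = 6. Then constraint 2: n + g = 8; constraint 6: n - k = -1; constraint 7: j + k = 5, and every other listed constraint is also met.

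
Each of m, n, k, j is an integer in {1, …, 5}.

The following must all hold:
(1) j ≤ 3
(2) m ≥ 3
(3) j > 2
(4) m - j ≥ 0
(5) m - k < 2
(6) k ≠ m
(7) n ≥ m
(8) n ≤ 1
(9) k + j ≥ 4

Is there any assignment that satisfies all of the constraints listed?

Unsatisfiable

From constraints 2 and 7: n ≥ m and m ≥ 3, so n ≥ 3. From constraint 8: n ≤ 1. But 1 < 3, so no value of n works.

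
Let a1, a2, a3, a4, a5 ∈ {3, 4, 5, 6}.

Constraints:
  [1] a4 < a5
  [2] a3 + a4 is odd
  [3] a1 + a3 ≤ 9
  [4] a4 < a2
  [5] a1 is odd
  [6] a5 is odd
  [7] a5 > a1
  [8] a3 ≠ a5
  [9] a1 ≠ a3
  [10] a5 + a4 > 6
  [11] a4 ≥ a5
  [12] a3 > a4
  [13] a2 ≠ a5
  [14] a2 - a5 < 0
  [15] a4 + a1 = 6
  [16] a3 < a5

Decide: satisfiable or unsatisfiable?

Unsatisfiable

Constraints 4, 11, and 14 give a2 < a5, a5 ≤ a4, a4 < a2. Chaining: a2 < a5 ≤ a4 < a2, which forces a2 < a2 — impossible.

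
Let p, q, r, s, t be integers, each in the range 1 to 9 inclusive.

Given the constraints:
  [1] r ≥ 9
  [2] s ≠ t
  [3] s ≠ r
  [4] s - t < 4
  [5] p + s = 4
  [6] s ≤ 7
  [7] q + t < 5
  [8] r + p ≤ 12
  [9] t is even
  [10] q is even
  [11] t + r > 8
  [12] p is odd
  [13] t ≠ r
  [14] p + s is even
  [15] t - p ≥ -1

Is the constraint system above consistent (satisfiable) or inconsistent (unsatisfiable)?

One satisfying assignment is p = 1, q = 2, r = 9, s = 3, t = 2.
For the less obvious constraints — constraint 4: s - t = 1; constraint 5: p + s = 4; constraint 7: q + t = 4 — and the others hold by inspection.

Satisfiable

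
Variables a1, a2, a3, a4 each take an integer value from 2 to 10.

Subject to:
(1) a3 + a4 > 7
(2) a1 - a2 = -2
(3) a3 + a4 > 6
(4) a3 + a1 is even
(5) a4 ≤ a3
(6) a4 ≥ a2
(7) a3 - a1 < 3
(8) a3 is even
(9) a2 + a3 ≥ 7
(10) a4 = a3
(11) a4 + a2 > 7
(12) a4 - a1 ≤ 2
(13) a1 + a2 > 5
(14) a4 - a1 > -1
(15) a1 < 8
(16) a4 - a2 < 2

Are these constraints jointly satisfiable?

Satisfiable

Setting (a1, a2, a3, a4) = (2, 4, 4, 4) satisfies everything: constraint 1: a3 + a4 = 8; constraint 2: a1 - a2 = -2, and the others follow.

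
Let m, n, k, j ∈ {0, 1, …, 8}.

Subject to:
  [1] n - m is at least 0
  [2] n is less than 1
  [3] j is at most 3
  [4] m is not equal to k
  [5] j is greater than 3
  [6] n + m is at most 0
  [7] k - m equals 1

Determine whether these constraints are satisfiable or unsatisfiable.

From constraint 5: j ≥ 4. From constraint 3: j ≤ 3. But 3 < 4, so no value of j works.

Unsatisfiable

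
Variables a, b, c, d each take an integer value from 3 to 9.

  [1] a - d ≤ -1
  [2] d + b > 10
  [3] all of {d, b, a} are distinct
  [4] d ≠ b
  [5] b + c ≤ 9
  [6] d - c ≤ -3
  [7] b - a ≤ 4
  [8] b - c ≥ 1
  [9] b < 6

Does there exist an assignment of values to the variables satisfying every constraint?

Constraints 1, 6, 7, and 8 give c − d ≥ 3, d − a ≥ 1, a − b ≥ -4, b − c ≥ 1.
Adding all 4 inequalities: the left sides telescope to 0, and the right sides sum to 3 + 1 + (-4) + 1 = 1. So 0 ≥ 1, which is false.

Unsatisfiable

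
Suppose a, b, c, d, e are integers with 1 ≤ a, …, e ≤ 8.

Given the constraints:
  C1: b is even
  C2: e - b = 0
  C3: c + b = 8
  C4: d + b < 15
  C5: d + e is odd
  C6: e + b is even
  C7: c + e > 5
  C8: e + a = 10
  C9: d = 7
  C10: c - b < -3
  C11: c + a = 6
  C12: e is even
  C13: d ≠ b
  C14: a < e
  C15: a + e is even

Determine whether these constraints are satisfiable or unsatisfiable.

Satisfiable

One satisfying assignment is a = 4, b = 6, c = 2, d = 7, e = 6.
For the less obvious constraints — constraint 2: e - b = 0; constraint 3: c + b = 8; constraint 4: d + b = 13 — and the others hold by inspection.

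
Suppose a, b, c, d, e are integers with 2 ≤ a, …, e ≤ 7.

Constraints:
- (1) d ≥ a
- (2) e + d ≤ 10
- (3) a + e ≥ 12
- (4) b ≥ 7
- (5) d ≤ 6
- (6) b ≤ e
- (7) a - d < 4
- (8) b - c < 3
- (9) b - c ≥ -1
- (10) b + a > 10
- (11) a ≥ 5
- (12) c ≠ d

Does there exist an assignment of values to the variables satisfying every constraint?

Unsatisfiable

From constraints 4 and 6: e ≥ b ≥ 7. From constraints 1 and 11: d ≥ a ≥ 5. Hence e + d ≥ 12. But constraint 2 requires e + d ≤ 10, and 10 < 12. Contradiction.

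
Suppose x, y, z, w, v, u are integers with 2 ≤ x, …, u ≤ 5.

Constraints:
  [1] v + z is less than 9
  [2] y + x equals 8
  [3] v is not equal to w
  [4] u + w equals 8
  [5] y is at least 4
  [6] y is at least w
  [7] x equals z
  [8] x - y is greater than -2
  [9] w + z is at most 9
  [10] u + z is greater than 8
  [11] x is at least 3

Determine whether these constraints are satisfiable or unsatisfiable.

Satisfiable

Try x = 4, y = 4, z = 4, w = 3, v = 2, u = 5.
Check constraint 1: v + z = 6; constraint 2: y + x = 8. The remaining constraints are straightforward to verify.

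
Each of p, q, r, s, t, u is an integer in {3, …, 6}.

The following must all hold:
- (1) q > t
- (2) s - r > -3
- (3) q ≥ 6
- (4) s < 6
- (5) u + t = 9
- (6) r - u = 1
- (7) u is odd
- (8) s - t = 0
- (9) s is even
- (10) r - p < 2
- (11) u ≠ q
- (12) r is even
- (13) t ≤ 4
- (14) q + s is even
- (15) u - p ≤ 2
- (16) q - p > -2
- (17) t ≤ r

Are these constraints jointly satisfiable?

Satisfiable

One satisfying assignment is p = 6, q = 6, r = 6, s = 4, t = 4, u = 5.
For the less obvious constraints — constraint 2: s - r = -2; constraint 5: u + t = 9; constraint 6: r - u = 1 — and the others hold by inspection.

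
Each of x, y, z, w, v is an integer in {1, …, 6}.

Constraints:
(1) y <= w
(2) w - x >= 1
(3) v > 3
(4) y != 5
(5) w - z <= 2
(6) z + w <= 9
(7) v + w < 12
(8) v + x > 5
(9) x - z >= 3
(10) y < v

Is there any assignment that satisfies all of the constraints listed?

Unsatisfiable

Constraints 2, 5, and 9 give w − x ≥ 1, x − z ≥ 3, z − w ≥ -2.
Adding all 3 inequalities: the left sides telescope to 0, and the right sides sum to 1 + 3 + (-2) = 2. So 0 ≥ 2, which is false.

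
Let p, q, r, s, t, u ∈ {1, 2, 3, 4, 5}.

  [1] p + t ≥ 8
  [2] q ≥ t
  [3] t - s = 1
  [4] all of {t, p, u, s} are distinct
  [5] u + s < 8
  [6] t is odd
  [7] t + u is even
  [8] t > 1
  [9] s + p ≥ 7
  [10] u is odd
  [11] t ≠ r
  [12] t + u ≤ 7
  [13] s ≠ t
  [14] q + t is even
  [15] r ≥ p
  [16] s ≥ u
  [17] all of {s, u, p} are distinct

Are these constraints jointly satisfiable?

Setting (p, q, r, s, t, u) = (3, 5, 4, 4, 5, 1) satisfies everything: constraint 1: p + t = 8; constraint 3: t - s = 1, and the others follow.

Satisfiable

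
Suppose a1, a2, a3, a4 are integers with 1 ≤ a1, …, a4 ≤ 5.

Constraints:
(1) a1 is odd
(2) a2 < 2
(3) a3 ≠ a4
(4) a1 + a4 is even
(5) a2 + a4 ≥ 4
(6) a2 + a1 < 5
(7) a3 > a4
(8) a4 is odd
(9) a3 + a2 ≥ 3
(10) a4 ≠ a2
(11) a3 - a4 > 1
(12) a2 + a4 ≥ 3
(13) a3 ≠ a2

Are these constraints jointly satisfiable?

Satisfiable

Try a1 = 3, a2 = 1, a3 = 5, a4 = 3.
Check constraint 5: a2 + a4 = 4; constraint 6: a2 + a1 = 4. The remaining constraints are straightforward to verify.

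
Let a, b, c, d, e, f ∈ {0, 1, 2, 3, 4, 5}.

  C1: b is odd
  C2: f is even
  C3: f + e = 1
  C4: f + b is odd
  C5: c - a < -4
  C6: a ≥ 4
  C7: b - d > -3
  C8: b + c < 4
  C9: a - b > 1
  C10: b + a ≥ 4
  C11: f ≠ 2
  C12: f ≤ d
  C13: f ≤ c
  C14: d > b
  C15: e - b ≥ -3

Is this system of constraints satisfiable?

Satisfiable

Take a = 5, b = 1, c = 0, d = 3, e = 1, f = 0. Then constraint 3: f + e = 1; constraint 5: c - a = -5; constraint 7: b - d = -2, and every other listed constraint is also met.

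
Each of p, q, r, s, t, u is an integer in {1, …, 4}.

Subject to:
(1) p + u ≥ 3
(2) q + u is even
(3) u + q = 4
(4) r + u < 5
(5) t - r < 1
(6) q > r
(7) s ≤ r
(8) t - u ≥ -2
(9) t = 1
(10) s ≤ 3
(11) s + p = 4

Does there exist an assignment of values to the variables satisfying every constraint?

The assignment p = 3, q = 3, r = 1, s = 1, t = 1, u = 1 works:
  constraint 1 holds since p + u = 4.
  constraint 3 holds since u + q = 4.
The rest check out directly.

Satisfiable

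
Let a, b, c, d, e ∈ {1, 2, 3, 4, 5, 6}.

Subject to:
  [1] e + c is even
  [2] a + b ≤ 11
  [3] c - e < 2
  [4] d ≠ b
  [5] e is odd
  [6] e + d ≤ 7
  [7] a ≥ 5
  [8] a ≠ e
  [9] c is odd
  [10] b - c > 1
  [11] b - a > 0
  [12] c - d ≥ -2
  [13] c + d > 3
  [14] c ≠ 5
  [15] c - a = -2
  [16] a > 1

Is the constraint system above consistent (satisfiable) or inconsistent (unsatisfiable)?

Satisfiable

Try a = 5, b = 6, c = 3, d = 2, e = 3.
Check constraint 2: a + b = 11; constraint 3: c - e = 0. The remaining constraints are straightforward to verify.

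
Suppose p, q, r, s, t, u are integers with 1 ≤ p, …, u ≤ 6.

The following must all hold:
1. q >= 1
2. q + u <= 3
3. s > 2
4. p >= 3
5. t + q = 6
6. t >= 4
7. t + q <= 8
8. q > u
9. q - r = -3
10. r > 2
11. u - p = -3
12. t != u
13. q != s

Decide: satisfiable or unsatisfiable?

One satisfying assignment is p = 4, q = 2, r = 5, s = 4, t = 4, u = 1.
For the less obvious constraints — constraint 2: q + u = 3; constraint 5: t + q = 6 — and the others hold by inspection.

Satisfiable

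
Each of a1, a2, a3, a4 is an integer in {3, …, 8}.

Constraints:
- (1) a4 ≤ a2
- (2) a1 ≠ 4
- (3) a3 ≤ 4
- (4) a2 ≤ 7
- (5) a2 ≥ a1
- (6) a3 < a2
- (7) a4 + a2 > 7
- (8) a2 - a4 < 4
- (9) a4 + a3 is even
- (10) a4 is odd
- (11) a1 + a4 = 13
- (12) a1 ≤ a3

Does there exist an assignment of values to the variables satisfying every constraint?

From constraints 3 and 12: a1 ≤ a3 ≤ 4. From constraints 1 and 4: a4 ≤ a2 ≤ 7. Hence a1 + a4 ≤ 11. But constraint 11 requires a1 + a4 = 13, and 13 > 11. Contradiction.

Unsatisfiable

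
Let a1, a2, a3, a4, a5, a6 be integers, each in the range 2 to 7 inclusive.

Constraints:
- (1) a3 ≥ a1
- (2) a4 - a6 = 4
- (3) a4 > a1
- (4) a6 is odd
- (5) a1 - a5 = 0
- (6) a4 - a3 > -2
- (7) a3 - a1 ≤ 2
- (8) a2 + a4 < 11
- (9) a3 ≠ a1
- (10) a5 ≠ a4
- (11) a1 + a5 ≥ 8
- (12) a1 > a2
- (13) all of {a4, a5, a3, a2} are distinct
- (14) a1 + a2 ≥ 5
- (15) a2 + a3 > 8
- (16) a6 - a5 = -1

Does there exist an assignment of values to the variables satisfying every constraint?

Satisfiable

The assignment a1 = 4, a2 = 3, a3 = 6, a4 = 7, a5 = 4, a6 = 3 works:
  constraint 2 holds since a4 - a6 = 4.
  constraint 5 holds since a1 - a5 = 0.
  constraint 6 holds since a4 - a3 = 1.
The rest check out directly.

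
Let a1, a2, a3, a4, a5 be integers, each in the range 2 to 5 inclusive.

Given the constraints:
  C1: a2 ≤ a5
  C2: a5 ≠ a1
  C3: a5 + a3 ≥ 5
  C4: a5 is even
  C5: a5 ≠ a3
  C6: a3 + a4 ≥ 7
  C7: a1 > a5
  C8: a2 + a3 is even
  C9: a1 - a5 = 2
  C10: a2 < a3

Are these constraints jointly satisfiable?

Try a1 = 4, a2 = 2, a3 = 4, a4 = 5, a5 = 2.
Check constraint 3: a5 + a3 = 6; constraint 6: a3 + a4 = 9; constraint 9: a1 - a5 = 2. The remaining constraints are straightforward to verify.

Satisfiable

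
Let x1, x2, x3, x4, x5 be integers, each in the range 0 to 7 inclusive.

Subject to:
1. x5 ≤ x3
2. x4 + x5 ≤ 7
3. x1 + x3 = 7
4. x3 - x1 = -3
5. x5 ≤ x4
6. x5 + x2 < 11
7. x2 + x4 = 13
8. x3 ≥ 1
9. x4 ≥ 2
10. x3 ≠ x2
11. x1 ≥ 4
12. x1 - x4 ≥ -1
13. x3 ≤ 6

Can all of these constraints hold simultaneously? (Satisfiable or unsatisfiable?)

Satisfiable

One satisfying assignment is x1 = 5, x2 = 7, x3 = 2, x4 = 6, x5 = 1.
For the less obvious constraints — constraint 2: x4 + x5 = 7; constraint 3: x1 + x3 = 7; constraint 4: x3 - x1 = -3 — and the others hold by inspection.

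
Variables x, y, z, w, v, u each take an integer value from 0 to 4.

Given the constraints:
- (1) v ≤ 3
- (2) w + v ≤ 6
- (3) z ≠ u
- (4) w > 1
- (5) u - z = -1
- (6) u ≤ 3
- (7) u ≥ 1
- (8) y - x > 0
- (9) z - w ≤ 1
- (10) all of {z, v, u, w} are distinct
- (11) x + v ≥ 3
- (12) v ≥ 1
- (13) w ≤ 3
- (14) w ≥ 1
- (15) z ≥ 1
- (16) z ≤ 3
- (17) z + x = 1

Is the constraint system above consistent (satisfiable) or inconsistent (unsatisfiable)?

Unsatisfiable

Constraints 1, 6, 7, 12, 13, 14, 15, and 16 confine each of z, v, u, w to the 3 values {1, …, 3}.
Constraint 10 requires all 4 of them to be distinct, but only 3 values are available — impossible by the pigeonhole principle.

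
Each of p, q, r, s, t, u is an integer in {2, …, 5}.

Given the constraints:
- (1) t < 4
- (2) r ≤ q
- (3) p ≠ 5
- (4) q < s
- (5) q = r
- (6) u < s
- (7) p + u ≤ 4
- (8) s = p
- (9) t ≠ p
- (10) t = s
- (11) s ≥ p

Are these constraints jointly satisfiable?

Unsatisfiable

From constraints 8 and 10, t = s = p, so t = p. But constraint 9 says t ≠ p. Contradiction.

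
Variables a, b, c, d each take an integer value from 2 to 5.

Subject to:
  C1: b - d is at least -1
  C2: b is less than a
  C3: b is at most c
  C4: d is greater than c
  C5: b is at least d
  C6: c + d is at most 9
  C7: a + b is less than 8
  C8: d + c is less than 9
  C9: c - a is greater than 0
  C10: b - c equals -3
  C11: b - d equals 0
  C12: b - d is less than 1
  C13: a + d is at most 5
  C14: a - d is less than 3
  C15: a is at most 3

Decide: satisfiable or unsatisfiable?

Unsatisfiable

Constraints 2, 4, 5, and 9 give c < d, d ≤ b, b < a, a < c. Chaining: c < d ≤ b < a < c, which forces c < c — impossible.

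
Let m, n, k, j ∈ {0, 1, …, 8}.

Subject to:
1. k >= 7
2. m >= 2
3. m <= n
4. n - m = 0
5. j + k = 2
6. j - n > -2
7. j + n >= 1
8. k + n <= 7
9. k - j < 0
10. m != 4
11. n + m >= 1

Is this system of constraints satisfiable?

Unsatisfiable

From constraint 1: k ≥ 7. From constraints 2 and 3: n ≥ m ≥ 2. Hence k + n ≥ 9. But constraint 8 requires k + n ≤ 7, and 7 < 9. Contradiction.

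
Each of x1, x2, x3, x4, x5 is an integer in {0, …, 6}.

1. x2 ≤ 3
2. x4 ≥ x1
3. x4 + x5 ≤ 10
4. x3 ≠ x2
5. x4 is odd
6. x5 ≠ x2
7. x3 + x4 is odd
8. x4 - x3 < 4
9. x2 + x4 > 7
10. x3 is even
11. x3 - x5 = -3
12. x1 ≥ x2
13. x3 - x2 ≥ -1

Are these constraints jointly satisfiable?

Satisfiable

Try x1 = 5, x2 = 3, x3 = 2, x4 = 5, x5 = 5.
Check constraint 3: x4 + x5 = 10; constraint 8: x4 - x3 = 3. The remaining constraints are straightforward to verify.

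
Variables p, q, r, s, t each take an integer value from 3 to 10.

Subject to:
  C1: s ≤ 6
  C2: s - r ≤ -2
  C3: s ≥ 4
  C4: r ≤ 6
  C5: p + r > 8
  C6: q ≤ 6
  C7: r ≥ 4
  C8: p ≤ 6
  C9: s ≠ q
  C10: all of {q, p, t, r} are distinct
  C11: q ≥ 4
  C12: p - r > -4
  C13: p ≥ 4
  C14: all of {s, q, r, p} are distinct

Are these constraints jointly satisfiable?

Constraints 1, 3, 4, 6, 7, 8, 11, and 13 confine each of s, q, r, p to the 3 values {4, …, 6}.
Constraint 14 requires all 4 of them to be distinct, but only 3 values are available — impossible by the pigeonhole principle.

Unsatisfiable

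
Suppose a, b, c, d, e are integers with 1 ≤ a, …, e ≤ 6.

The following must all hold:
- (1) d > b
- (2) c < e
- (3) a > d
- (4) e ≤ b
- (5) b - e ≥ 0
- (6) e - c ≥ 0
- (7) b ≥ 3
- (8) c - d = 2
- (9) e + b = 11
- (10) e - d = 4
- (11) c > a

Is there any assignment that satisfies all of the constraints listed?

Unsatisfiable

Constraints 1, 2, 3, 5, and 11 give e ≤ b, b < d, d < a, a < c, c < e. Chaining: e ≤ b < d < a < c < e, which forces e < e — impossible.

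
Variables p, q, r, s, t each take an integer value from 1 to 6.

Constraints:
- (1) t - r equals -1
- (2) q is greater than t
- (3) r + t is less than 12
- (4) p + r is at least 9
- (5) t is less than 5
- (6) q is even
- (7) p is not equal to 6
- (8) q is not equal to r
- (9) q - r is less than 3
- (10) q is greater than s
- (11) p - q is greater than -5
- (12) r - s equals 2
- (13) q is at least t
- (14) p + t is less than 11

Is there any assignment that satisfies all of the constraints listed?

Satisfiable

Take p = 4, q = 6, r = 5, s = 3, t = 4. Then constraint 1: t - r = -1; constraint 3: r + t = 9, and every other listed constraint is also met.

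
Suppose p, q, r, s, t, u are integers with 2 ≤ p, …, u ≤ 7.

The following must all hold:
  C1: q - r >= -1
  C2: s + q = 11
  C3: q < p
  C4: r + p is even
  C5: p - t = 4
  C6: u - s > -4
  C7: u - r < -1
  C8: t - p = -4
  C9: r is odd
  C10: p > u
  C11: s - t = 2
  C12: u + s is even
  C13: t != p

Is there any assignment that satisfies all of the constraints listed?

Satisfiable

Take p = 7, q = 6, r = 7, s = 5, t = 3, u = 3. Then constraint 1: q - r = -1; constraint 2: s + q = 11; constraint 5: p - t = 4, and every other listed constraint is also met.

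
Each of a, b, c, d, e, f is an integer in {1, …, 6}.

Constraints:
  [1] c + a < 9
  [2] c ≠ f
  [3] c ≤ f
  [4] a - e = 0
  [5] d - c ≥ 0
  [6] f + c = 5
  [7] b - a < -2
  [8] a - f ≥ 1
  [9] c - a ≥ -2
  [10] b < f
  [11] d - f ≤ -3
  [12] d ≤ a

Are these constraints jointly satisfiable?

Constraints 5, 8, 9, and 11 give a − f ≥ 1, f − d ≥ 3, d − c ≥ 0, c − a ≥ -2.
Adding all 4 inequalities: the left sides telescope to 0, and the right sides sum to 1 + 3 + 0 + (-2) = 2. So 0 ≥ 2, which is false.

Unsatisfiable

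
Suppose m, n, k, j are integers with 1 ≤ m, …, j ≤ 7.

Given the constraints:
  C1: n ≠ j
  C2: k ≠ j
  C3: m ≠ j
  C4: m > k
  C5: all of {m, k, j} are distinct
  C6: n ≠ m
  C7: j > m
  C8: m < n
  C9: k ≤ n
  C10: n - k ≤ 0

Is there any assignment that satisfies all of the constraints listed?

Unsatisfiable

Constraints 4, 8, and 10 give k < m, m < n, n ≤ k. Chaining: k < m < n ≤ k, which forces k < k — impossible.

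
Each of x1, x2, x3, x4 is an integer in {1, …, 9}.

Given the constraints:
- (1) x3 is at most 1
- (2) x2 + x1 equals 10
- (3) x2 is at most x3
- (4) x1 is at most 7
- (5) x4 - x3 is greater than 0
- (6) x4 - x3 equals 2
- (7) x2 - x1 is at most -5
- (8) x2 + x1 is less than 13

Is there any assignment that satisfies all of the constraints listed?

From constraints 1 and 3: x2 ≤ x3 ≤ 1. From constraint 4: x1 ≤ 7. Hence x2 + x1 ≤ 8. But constraint 2 requires x2 + x1 = 10, and 10 > 8. Contradiction.

Unsatisfiable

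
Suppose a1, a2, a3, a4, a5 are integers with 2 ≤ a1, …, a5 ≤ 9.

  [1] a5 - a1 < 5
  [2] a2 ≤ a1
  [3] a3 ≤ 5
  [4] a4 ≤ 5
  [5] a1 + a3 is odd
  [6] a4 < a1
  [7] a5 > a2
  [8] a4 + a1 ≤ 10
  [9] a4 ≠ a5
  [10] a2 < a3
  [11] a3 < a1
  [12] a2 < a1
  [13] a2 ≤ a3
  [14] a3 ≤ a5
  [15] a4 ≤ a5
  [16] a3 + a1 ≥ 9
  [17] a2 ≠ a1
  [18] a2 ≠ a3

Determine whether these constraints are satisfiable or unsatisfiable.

Satisfiable

Take a1 = 5, a2 = 2, a3 = 4, a4 = 2, a5 = 9. Then constraint 1: a5 - a1 = 4; constraint 8: a4 + a1 = 7; constraint 16: a3 + a1 = 9, and every other listed constraint is also met.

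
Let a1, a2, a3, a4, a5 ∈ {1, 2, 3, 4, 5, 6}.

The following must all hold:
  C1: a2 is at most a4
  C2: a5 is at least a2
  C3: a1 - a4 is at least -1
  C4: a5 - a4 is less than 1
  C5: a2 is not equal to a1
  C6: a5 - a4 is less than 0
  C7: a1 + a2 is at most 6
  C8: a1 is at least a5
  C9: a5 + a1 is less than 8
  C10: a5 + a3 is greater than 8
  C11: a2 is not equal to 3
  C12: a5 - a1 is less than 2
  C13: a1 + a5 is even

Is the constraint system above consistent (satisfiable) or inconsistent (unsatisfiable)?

Try a1 = 3, a2 = 2, a3 = 6, a4 = 4, a5 = 3.
Check constraint 3: a1 - a4 = -1; constraint 4: a5 - a4 = -1; constraint 6: a5 - a4 = -1. The remaining constraints are straightforward to verify.

Satisfiable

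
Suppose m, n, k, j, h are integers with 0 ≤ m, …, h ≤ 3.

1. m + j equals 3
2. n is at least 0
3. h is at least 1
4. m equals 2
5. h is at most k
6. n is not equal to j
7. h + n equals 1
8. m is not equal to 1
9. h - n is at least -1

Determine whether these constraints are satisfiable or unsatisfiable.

Try m = 2, n = 0, k = 1, j = 1, h = 1.
Check constraint 1: m + j = 3; constraint 7: h + n = 1; constraint 9: h - n = 1. The remaining constraints are straightforward to verify.

Satisfiable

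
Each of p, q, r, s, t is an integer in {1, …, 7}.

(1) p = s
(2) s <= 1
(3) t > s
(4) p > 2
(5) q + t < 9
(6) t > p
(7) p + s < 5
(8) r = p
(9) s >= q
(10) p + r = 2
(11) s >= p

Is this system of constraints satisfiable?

From constraint 4: p ≥ 3. From constraints 2 and 11: p ≤ s and s ≤ 1, so p ≤ 1. But 1 < 3, so no value of p works.

Unsatisfiable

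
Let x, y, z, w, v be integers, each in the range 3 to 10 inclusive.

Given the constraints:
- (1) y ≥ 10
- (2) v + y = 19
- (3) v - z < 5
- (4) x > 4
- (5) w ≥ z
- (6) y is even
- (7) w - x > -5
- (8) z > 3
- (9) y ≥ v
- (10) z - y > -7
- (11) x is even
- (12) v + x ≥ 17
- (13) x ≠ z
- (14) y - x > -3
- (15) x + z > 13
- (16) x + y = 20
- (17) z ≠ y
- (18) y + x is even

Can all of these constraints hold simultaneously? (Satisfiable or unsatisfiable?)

Satisfiable

Try x = 10, y = 10, z = 6, w = 7, v = 9.
Check constraint 2: v + y = 19; constraint 3: v - z = 3. The remaining constraints are straightforward to verify.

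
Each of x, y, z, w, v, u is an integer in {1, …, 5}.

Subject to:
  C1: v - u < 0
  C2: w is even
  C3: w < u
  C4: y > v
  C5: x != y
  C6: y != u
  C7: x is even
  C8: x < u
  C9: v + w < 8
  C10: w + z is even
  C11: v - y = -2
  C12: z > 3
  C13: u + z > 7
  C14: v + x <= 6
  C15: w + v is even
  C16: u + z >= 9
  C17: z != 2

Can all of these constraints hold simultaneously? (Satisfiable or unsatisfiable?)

Satisfiable

One satisfying assignment is x = 2, y = 4, z = 4, w = 4, v = 2, u = 5.
For the less obvious constraints — constraint 1: v - u = -3; constraint 9: v + w = 6 — and the others hold by inspection.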